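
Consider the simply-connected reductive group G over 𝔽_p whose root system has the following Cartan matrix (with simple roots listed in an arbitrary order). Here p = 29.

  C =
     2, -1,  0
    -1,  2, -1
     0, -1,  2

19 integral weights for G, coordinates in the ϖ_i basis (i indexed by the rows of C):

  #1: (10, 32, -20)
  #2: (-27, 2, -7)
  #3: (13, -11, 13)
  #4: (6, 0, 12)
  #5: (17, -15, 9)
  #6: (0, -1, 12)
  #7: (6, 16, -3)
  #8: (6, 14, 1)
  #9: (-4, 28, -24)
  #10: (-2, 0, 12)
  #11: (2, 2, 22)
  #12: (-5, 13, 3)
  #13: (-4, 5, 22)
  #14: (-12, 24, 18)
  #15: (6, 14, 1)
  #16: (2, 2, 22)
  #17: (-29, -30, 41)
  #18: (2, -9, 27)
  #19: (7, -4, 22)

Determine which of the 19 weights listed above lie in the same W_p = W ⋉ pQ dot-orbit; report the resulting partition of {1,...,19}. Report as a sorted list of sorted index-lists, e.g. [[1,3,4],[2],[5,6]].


Dynkin diagram of C (from the 4 off-diagonal −1 entries): A_3.

Folding the 19 weights λ_j+ρ into Ā_29 (reps in the given 3-coord order):

  1: (4, 10, 4);  2: (3, 3, 23);  3: (4, 10, 4);  4: (7, 1, 13);  5: (4, 10, 4);  6: (1, 0, 13);  7: (7, 15, 2);  8: (7, 15, 2);  9: (3, 3, 23);  10: (1, 0, 13);  11: (3, 3, 23);  12: (4, 10, 4);  13: (3, 3, 23);  14: (4, 10, 4);  15: (7, 15, 2);  16: (3, 3, 23);  17: (1, 0, 13);  18: (5, 3, 20);  19: (5, 3, 20)

The 19 indices split into 6 linkage classes (same alcove rep ⇔ same W_29-dot-orbit):

[[1, 3, 5, 12, 14], [2, 9, 11, 13, 16], [4], [6, 10, 17], [7, 8, 15], [18, 19]]


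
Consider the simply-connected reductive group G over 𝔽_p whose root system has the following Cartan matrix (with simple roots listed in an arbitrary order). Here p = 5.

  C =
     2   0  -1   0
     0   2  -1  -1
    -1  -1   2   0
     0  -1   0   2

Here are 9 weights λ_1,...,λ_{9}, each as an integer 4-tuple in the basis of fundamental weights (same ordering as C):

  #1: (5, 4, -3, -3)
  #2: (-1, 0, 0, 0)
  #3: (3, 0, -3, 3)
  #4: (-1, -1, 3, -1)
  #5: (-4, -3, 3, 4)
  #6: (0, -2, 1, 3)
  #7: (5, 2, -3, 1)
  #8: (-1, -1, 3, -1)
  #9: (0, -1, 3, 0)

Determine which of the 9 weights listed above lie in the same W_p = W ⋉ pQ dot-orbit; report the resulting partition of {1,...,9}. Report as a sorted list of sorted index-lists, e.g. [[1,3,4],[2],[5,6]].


Type A_4, rank 4, |W|=120; reorder rows/cols to standard.

Ā_5 reps of the 9 weights (A_4, coords as presented):

  λ_1 → (0, 1, 1, 1);  λ_2 → (0, 1, 1, 1);  λ_3 → (0, 1, 1, 1);  λ_4 → (0, 0, 4, 0);  λ_5 → (0, 1, 1, 1);  λ_6 → (0, 1, 1, 2);  λ_7 → (0, 1, 1, 1);  λ_8 → (0, 0, 4, 0);  λ_9 → (0, 0, 4, 0)

These 9 weights hit 3 W_5-dot-orbits; sizes (5, 3, 1):

[[1, 2, 3, 5, 7], [4, 8, 9], [6]]


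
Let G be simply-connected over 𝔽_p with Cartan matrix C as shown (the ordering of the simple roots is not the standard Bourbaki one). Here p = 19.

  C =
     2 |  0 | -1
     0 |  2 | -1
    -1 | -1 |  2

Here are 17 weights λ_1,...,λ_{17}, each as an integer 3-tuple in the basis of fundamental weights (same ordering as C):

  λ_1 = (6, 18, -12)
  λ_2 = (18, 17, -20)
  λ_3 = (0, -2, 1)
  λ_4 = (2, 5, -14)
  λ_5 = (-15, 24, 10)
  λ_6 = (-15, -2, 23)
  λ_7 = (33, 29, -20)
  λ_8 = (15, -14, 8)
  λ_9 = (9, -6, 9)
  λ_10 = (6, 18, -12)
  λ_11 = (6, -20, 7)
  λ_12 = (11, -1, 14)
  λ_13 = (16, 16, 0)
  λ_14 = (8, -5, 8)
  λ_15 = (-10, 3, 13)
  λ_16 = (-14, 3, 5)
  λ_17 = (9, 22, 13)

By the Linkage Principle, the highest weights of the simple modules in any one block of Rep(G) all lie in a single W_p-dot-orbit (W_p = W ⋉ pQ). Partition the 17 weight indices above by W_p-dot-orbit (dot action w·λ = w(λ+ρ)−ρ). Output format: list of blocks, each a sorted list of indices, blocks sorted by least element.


Type A_3, rank 3, |W|=24; reorder rows/cols to standard.

Folding the 17 weights λ_j+ρ into Ā_19 (reps in the given 3-coord order):

    λ_1+ρ ↦ (4, 8, 7)
    λ_2+ρ ↦ (0, 1, 18)
    λ_3+ρ ↦ (1, 1, 1)
    λ_4+ρ ↦ (6, 3, 4)
    λ_5+ρ ↦ (3, 2, 3)
    λ_6+ρ ↦ (9, 4, 5)
    λ_7+ρ ↦ (4, 8, 7)
    λ_8+ρ ↦ (6, 3, 4)
    λ_9+ρ ↦ (9, 4, 5)
    λ_10+ρ ↦ (4, 8, 7)
    λ_11+ρ ↦ (4, 8, 7)
    λ_12+ρ ↦ (4, 8, 7)
    λ_13+ρ ↦ (1, 1, 1)
    λ_14+ρ ↦ (9, 4, 5)
    λ_15+ρ ↦ (9, 4, 5)
    λ_16+ρ ↦ (6, 3, 4)
    λ_17+ρ ↦ (9, 4, 5)

Partition of {1..17} into 6 W_19-dot-orbits:

[[1, 7, 10, 11, 12], [2], [3, 13], [4, 8, 16], [5], [6, 9, 14, 15, 17]]


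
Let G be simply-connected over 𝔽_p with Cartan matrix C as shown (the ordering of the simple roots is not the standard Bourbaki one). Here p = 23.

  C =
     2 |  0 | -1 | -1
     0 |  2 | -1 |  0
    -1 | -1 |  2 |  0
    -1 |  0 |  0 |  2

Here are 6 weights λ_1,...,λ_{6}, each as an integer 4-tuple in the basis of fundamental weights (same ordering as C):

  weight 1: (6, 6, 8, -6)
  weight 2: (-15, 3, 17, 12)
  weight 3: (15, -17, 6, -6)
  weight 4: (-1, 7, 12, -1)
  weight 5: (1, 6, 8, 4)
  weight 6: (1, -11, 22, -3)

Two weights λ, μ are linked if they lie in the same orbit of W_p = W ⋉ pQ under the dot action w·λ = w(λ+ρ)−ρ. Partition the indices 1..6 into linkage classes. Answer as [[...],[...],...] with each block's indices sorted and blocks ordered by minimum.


Root system A_4: the 4×4 matrix C matches after relabeling.

Ā_23 reps of the 6 weights (A_4, coords as presented):

  λ_1+ρ ↦ (2, 7, 9, 5);  λ_2+ρ ↦ (13, 4, 4, 1);  λ_3+ρ ↦ (2, 7, 9, 5);  λ_4+ρ ↦ (0, 8, 13, 0);  λ_5+ρ ↦ (2, 7, 9, 5);  λ_6+ρ ↦ (0, 8, 13, 0)

The 6 indices split into 3 linkage classes (same alcove rep ⇔ same W_23-dot-orbit):

[[1, 3, 5], [2], [4, 6]]


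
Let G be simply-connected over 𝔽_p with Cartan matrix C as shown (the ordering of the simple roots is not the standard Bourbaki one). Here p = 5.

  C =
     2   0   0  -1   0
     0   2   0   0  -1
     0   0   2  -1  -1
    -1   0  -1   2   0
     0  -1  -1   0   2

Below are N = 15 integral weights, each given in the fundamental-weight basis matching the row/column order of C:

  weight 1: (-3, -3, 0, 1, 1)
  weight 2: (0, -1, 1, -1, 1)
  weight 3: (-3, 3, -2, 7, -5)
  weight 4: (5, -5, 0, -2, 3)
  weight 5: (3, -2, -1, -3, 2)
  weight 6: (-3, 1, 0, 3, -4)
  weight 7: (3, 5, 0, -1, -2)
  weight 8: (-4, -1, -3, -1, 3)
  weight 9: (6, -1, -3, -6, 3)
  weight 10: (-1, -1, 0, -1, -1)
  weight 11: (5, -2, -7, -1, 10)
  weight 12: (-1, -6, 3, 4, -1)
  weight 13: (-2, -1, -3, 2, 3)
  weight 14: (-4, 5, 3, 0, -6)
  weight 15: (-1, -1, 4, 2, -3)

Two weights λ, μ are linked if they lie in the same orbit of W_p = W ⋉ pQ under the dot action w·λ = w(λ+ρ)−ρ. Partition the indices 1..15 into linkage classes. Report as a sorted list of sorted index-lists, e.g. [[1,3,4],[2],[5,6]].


Type A_5, rank 5, |W|=720; reorder rows/cols to standard.

Alcove-folded reps (p=5, 15 weights, presented ϖ-order):

  [1] (2, 2, 1, 0, 0) · [2] (1, 0, 2, 0, 2) · [3] (1, 0, 2, 0, 2) · [4] (0, 0, 1, 0, 0) · [5] (2, 1, 2, 0, 0) · [6] (2, 1, 2, 0, 0) · [7] (0, 0, 1, 0, 0) · [8] (2, 1, 2, 0, 0) · [9] (2, 1, 2, 0, 0) · [10] (0, 0, 1, 0, 0) · [11] (0, 0, 1, 0, 0) · [12] (0, 0, 1, 0, 0) · [13] (1, 0, 2, 0, 2) · [14] (1, 0, 2, 0, 2) · [15] (2, 1, 2, 0, 0)

Partition of {1..15} into 4 W_5-dot-orbits:

[[1], [2, 3, 13, 14], [4, 7, 10, 11, 12], [5, 6, 8, 9, 15]]


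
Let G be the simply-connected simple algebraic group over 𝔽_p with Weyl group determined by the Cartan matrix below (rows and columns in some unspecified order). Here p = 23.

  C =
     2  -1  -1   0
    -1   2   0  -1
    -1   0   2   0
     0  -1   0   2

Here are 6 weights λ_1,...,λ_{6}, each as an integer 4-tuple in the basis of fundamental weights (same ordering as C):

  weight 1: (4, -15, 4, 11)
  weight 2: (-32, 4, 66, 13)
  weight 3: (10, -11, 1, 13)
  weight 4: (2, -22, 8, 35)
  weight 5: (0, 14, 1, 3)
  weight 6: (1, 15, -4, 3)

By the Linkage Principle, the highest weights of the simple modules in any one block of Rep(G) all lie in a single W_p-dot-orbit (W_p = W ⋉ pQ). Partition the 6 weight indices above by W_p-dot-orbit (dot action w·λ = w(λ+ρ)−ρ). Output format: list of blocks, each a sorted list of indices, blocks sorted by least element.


Cartan matrix: type A_4 (|W|=120); un-permuting the 4 rows.

Folding the 6 weights λ_j+ρ into Ā_23 (reps in the given 4-coord order):

  [1] (5, 3, 4, 2) · [2] (5, 3, 4, 2) · [3] (1, 10, 2, 4) · [4] (5, 3, 4, 2) · [5] (1, 15, 2, 4) · [6] (1, 15, 2, 4)

The 6 indices split into 3 linkage classes (same alcove rep ⇔ same W_23-dot-orbit):

[[1, 2, 4], [3], [5, 6]]


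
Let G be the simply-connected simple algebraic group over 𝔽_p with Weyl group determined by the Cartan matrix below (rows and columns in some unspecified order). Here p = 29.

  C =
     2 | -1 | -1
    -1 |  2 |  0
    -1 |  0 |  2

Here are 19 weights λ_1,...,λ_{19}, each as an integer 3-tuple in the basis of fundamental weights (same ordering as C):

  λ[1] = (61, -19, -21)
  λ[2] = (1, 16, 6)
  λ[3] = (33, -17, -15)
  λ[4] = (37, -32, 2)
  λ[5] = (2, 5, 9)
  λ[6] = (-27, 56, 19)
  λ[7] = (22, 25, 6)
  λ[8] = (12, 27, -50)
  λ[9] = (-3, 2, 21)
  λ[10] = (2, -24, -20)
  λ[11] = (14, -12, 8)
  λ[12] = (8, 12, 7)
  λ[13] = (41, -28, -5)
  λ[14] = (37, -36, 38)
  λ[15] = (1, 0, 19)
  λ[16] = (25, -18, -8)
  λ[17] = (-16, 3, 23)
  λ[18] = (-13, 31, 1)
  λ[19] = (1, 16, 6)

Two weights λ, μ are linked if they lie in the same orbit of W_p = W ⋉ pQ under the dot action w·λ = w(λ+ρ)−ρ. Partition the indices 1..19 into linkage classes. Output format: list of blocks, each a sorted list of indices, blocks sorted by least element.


A_3 Cartan matrix, 3 simple roots permuted; ρ=(1,1,1).

Ā_29 reps of the 19 weights (A_3, coords as presented):

    1: (4, 11, 9)
    2: (2, 17, 7)
    3: (4, 11, 9)
    4: (2, 17, 7)
    5: (3, 6, 10)
    6: (2, 1, 20)
    7: (2, 1, 20)
    8: (9, 12, 7)
    9: (2, 1, 20)
    10: (3, 6, 10)
    11: (4, 11, 9)
    12: (9, 12, 7)
    13: (2, 14, 9)
    14: (3, 6, 10)
    15: (2, 1, 20)
    16: (2, 17, 7)
    17: (4, 11, 9)
    18: (2, 17, 7)
    19: (2, 17, 7)

The 19 indices split into 6 linkage classes (same alcove rep ⇔ same W_29-dot-orbit):

[[1, 3, 11, 17], [2, 4, 16, 18, 19], [5, 10, 14], [6, 7, 9, 15], [8, 12], [13]]


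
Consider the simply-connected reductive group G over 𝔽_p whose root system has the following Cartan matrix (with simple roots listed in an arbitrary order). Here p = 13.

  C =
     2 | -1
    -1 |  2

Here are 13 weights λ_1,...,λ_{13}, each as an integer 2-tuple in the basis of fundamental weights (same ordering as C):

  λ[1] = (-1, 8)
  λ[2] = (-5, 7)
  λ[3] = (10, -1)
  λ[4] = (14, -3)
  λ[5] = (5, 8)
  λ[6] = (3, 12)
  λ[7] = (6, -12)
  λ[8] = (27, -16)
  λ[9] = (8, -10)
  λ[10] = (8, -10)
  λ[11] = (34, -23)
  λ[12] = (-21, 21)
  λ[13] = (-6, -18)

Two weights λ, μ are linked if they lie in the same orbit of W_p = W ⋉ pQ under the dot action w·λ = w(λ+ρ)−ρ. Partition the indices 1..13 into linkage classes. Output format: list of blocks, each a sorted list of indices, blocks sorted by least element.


Type A_2, rank 2, |W|=6; reorder rows/cols to standard.

Ā_13 reps of the 13 weights (A_2, coords as presented):

    λ_1 → (0, 9)
    λ_2 → (4, 4)
    λ_3 → (11, 0)
    λ_4 → (11, 0)
    λ_5 → (4, 7)
    λ_6 → (0, 9)
    λ_7 → (4, 7)
    λ_8 → (0, 2)
    λ_9 → (0, 9)
    λ_10 → (0, 9)
    λ_11 → (0, 9)
    λ_12 → (4, 7)
    λ_13 → (4, 4)

Partition of {1..13} into 5 W_13-dot-orbits:

[[1, 6, 9, 10, 11], [2, 13], [3, 4], [5, 7, 12], [8]]


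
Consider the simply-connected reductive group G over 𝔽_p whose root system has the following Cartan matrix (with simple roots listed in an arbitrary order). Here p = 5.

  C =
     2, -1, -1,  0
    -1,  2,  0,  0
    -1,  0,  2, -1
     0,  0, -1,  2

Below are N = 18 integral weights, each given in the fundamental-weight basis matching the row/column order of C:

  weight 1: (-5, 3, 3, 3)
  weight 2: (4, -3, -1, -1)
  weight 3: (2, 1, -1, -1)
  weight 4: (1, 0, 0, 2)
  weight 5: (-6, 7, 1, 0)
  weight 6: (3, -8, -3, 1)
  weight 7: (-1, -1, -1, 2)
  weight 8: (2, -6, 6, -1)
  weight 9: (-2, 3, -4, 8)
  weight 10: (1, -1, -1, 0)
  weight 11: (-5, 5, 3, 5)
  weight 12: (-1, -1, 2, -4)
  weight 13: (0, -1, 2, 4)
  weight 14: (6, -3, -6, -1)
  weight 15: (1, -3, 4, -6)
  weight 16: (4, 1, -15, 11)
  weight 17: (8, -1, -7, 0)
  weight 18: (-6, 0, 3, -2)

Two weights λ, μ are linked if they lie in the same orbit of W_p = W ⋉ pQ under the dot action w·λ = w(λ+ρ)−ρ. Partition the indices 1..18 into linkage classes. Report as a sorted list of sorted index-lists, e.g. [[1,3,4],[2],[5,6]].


Type A_4, rank 4, |W|=120; reorder rows/cols to standard.

Ā_5 reps of the 18 weights (A_4, coords as presented):

  λ_1 → (1, 3, 0, 1);  λ_2 → (3, 2, 0, 0);  λ_3 → (3, 2, 0, 0);  λ_4 → (1, 1, 1, 1);  λ_5 → (2, 0, 0, 1);  λ_6 → (2, 0, 0, 1);  λ_7 → (0, 0, 0, 3);  λ_8 → (0, 0, 0, 3);  λ_9 → (1, 3, 0, 1);  λ_10 → (2, 0, 0, 1);  λ_11 → (1, 3, 0, 1);  λ_12 → (0, 0, 0, 3);  λ_13 → (3, 1, 0, 1);  λ_14 → (0, 0, 0, 3);  λ_15 → (0, 0, 0, 3);  λ_16 → (2, 0, 0, 1);  λ_17 → (1, 3, 0, 1);  λ_18 → (1, 3, 0, 1)

Partition of {1..18} into 6 W_5-dot-orbits:

[[1, 9, 11, 17, 18], [2, 3], [4], [5, 6, 10, 16], [7, 8, 12, 14, 15], [13]]


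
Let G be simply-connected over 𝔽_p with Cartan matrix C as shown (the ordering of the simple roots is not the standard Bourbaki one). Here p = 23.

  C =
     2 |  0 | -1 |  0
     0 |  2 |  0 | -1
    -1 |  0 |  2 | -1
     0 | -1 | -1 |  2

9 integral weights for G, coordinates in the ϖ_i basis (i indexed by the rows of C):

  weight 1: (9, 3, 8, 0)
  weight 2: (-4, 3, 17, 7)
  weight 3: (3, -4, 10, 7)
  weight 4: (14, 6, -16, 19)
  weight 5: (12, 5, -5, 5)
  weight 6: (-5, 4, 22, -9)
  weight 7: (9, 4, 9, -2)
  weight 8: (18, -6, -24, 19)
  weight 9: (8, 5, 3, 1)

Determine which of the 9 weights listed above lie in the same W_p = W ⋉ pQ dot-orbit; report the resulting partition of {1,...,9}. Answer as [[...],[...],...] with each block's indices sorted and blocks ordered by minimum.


C ↔ A_4 under row/col permutation; |W(A_4)| = 120.

Folding the 9 weights λ_j+ρ into Ā_23 (reps in the given 4-coord order):

  [1] (9, 3, 9, 1) · [2] (4, 3, 11, 5) · [3] (4, 3, 11, 5) · [4] (4, 3, 11, 5) · [5] (9, 6, 4, 2) · [6] (4, 3, 11, 5) · [7] (9, 3, 9, 1) · [8] (4, 3, 11, 5) · [9] (9, 6, 4, 2)

These 9 weights hit 3 W_23-dot-orbits; sizes (2, 5, 2):

[[1, 7], [2, 3, 4, 6, 8], [5, 9]]


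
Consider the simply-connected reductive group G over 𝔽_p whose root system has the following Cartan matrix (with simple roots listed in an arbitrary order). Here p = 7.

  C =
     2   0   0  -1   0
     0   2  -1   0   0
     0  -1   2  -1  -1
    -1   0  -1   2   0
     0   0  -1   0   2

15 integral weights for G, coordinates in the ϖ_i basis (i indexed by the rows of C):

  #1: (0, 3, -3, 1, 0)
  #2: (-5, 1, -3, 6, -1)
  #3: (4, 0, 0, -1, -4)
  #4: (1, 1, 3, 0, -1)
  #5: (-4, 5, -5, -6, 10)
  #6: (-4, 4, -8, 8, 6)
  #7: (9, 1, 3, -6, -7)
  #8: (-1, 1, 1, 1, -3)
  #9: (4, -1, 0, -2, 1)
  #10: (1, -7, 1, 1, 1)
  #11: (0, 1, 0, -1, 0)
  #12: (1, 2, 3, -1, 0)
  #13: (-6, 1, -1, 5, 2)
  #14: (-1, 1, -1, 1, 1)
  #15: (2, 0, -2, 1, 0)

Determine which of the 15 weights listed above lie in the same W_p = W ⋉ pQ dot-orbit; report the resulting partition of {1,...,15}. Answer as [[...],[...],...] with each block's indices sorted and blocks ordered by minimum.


Dynkin diagram of C (from the 8 off-diagonal −1 entries): D_5.

λ_j+ρ reflected into Ā_7 (⟨·,θ^∨⟩≤7); 5-tuples as given:

  [1] (1, 2, 1, 0, 1)
  [2] (4, 0, 0, 0, 2)
  [3] (3, 0, 1, 1, 0)
  [4] (4, 0, 0, 0, 2)
  [5] (1, 2, 1, 0, 1)
  [6] (4, 0, 0, 0, 2)
  [7] (0, 2, 0, 1, 2)
  [8] (0, 2, 0, 1, 2)
  [9] (4, 0, 0, 0, 2)
  [10] (0, 2, 0, 1, 2)
  [11] (1, 2, 1, 0, 1)
  [12] (4, 0, 0, 0, 2)
  [13] (1, 2, 1, 0, 1)
  [14] (0, 2, 0, 1, 2)
  [15] (3, 0, 1, 1, 0)

These 15 weights hit 4 W_7-dot-orbits; sizes (4, 5, 2, 4):

[[1, 5, 11, 13], [2, 4, 6, 9, 12], [3, 15], [7, 8, 10, 14]]


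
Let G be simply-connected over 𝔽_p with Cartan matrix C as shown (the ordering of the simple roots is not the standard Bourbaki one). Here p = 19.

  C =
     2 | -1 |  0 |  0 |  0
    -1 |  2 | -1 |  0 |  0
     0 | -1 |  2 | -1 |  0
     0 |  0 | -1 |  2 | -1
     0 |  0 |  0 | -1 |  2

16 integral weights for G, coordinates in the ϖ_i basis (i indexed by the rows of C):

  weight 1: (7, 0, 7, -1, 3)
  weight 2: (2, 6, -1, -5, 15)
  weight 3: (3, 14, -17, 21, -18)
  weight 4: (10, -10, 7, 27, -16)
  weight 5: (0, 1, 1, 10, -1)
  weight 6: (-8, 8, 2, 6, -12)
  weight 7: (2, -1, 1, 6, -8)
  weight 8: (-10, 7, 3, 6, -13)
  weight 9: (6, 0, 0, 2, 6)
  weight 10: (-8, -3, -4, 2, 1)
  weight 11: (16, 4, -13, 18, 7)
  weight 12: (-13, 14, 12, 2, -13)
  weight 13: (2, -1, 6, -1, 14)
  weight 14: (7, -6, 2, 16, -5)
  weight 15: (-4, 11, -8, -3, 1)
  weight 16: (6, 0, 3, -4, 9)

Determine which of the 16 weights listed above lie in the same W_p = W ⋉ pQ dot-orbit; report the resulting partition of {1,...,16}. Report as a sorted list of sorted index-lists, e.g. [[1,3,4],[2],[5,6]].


A_5 Cartan matrix, 5 simple roots permuted; ρ=(1,1,1,1,1).

Folding the 16 weights λ_j+ρ into Ā_19 (reps in the given 5-coord order):

  λ_1+ρ ↦ (6, 1, 8, 0, 2)
  λ_2+ρ ↦ (0, 3, 4, 0, 9)
  λ_3+ρ ↦ (1, 2, 2, 11, 0)
  λ_4+ρ ↦ (6, 1, 8, 0, 2)
  λ_5+ρ ↦ (1, 2, 2, 11, 0)
  λ_6+ρ ↦ (7, 1, 1, 3, 7)
  λ_7+ρ ↦ (3, 0, 2, 0, 7)
  λ_8+ρ ↦ (7, 1, 1, 3, 7)
  λ_9+ρ ↦ (7, 1, 1, 3, 7)
  λ_10+ρ ↦ (3, 0, 2, 0, 7)
  λ_11+ρ ↦ (7, 1, 1, 3, 7)
  λ_12+ρ ↦ (0, 3, 4, 0, 9)
  λ_13+ρ ↦ (0, 3, 4, 0, 9)
  λ_14+ρ ↦ (1, 2, 2, 11, 0)
  λ_15+ρ ↦ (3, 0, 2, 0, 7)
  λ_16+ρ ↦ (7, 1, 1, 3, 7)

The 16 indices split into 5 linkage classes (same alcove rep ⇔ same W_19-dot-orbit):

[[1, 4], [2, 12, 13], [3, 5, 14], [6, 8, 9, 11, 16], [7, 10, 15]]


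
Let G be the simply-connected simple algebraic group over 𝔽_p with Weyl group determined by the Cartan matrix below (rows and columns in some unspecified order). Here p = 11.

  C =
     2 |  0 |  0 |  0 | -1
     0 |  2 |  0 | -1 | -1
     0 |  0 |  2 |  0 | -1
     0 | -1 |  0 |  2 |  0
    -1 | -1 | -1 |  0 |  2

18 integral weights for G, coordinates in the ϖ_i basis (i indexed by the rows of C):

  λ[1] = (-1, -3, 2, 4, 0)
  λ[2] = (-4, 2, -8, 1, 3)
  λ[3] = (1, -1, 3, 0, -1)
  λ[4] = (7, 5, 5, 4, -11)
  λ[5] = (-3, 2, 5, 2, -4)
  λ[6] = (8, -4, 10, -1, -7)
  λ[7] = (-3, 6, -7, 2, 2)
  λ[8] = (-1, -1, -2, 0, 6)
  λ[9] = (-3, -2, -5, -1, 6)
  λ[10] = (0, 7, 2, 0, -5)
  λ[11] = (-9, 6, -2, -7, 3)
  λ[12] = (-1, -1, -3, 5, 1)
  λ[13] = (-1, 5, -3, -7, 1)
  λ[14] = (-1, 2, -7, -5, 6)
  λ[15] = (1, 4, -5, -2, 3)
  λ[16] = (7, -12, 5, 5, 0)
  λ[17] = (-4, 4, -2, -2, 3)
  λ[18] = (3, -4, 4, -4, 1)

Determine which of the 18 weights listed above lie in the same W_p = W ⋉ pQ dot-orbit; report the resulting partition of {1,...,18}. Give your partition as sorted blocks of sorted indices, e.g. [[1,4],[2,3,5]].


Cartan matrix: type D_5 (|W|=1920); un-permuting the 5 rows.

W_11-reps of the 18 weights in Ā_11 (same 5-coord order as C):

  λ_1 → (1, 1, 2, 3, 0)
  λ_2 → (3, 2, 1, 1, 0)
  λ_3 → (2, 0, 4, 1, 0)
  λ_4 → (2, 0, 4, 1, 0)
  λ_5 → (3, 2, 1, 1, 0)
  λ_6 → (0, 0, 2, 6, 0)
  λ_7 → (3, 2, 1, 1, 0)
  λ_8 → (0, 1, 1, 2, 3)
  λ_9 → (2, 0, 4, 1, 0)
  λ_10 → (3, 2, 1, 1, 0)
  λ_11 → (0, 1, 1, 2, 3)
  λ_12 → (0, 0, 2, 6, 0)
  λ_13 → (0, 0, 2, 6, 0)
  λ_14 → (0, 1, 6, 3, 0)
  λ_15 → (2, 0, 4, 1, 0)
  λ_16 → (2, 0, 4, 1, 0)
  λ_17 → (3, 2, 1, 1, 0)
  λ_18 → (0, 1, 1, 2, 3)

6 distinct reps among the 18 weights ⇒ 6 W_11-linkage classes:

[[1], [2, 5, 7, 10, 17], [3, 4, 9, 15, 16], [6, 12, 13], [8, 11, 18], [14]]


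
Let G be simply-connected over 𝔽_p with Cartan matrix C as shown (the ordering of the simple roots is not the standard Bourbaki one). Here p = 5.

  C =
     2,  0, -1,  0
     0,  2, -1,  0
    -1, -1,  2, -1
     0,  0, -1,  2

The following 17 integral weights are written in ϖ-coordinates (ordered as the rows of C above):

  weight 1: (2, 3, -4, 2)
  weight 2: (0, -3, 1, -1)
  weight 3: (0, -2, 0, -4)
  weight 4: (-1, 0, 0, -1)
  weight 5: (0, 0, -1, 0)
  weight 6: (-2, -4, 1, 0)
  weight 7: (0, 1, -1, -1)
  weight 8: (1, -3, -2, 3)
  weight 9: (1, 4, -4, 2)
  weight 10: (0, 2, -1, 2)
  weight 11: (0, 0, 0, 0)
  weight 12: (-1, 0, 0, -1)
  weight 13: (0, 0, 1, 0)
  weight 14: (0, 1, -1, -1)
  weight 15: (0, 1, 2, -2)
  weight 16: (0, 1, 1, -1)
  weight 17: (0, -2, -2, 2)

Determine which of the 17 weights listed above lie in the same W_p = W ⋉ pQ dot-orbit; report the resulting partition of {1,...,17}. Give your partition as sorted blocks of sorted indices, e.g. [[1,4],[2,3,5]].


Type D_4, rank 4, |W|=192; reorder rows/cols to standard.

Each λ_j+ρ reduced to Ā_5; 4-tuples below use C's row order:

    1: (0, 1, 1, 0)
    2: (1, 2, 0, 0)
    3: (1, 1, 0, 1)
    4: (0, 1, 1, 0)
    5: (1, 1, 0, 1)
    6: (1, 1, 0, 1)
    7: (1, 2, 0, 0)
    8: (1, 1, 1, 1)
    9: (1, 2, 0, 0)
    10: (1, 1, 1, 1)
    11: (1, 1, 1, 1)
    12: (0, 1, 1, 0)
    13: (1, 1, 0, 1)
    14: (1, 2, 0, 0)
    15: (0, 1, 1, 0)
    16: (1, 2, 0, 0)
    17: (1, 1, 0, 1)

4 distinct reps among the 17 weights ⇒ 4 W_5-linkage classes:

[[1, 4, 12, 15], [2, 7, 9, 14, 16], [3, 5, 6, 13, 17], [8, 10, 11]]


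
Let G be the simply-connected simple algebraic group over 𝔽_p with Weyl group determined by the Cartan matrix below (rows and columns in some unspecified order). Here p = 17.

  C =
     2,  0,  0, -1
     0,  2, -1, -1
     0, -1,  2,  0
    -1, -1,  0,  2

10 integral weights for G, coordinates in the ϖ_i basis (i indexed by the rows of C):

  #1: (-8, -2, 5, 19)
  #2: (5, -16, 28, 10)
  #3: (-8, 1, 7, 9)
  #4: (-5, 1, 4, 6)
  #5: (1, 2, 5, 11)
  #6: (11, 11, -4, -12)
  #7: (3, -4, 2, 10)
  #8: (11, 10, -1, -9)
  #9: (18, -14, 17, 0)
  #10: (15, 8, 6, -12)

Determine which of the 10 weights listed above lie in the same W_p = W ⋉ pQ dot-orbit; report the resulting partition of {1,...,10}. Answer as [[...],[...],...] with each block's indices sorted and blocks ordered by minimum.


Cartan matrix: type A_4 (|W|=120); un-permuting the 4 rows.

Alcove-folded reps (p=17, 10 weights, presented ϖ-order):

  1: (1, 2, 1, 9) · 2: (4, 3, 0, 8) · 3: (4, 2, 5, 3) · 4: (4, 2, 5, 3) · 5: (4, 3, 0, 8) · 6: (1, 2, 1, 9) · 7: (4, 3, 0, 8) · 8: (4, 3, 0, 8) · 9: (1, 2, 1, 9) · 10: (1, 2, 1, 9)

Grouping the 10 weights by Ā_17-representative: 3 linkage classes.

[[1, 6, 9, 10], [2, 5, 7, 8], [3, 4]]


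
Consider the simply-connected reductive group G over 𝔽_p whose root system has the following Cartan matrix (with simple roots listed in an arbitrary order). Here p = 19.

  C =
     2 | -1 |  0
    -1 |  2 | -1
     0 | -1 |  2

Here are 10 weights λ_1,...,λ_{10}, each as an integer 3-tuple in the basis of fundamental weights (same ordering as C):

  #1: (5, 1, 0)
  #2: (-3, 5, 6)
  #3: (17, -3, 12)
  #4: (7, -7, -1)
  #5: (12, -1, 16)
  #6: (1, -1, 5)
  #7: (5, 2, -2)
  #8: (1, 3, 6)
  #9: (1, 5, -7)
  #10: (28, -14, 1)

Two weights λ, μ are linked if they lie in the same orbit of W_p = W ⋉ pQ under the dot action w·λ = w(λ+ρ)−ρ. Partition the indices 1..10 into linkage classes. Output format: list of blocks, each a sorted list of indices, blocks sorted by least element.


Dynkin diagram of C (from the 4 off-diagonal −1 entries): A_3.

Ā_19 reps of the 10 weights (A_3, coords as presented):

  λ_1+ρ ↦ (6, 2, 1) · λ_2+ρ ↦ (2, 4, 7) · λ_3+ρ ↦ (6, 2, 1) · λ_4+ρ ↦ (2, 0, 6) · λ_5+ρ ↦ (2, 0, 6) · λ_6+ρ ↦ (2, 0, 6) · λ_7+ρ ↦ (6, 2, 1) · λ_8+ρ ↦ (2, 4, 7) · λ_9+ρ ↦ (2, 0, 6) · λ_10+ρ ↦ (6, 2, 1)

Partition of {1..10} into 3 W_19-dot-orbits:

[[1, 3, 7, 10], [2, 8], [4, 5, 6, 9]]


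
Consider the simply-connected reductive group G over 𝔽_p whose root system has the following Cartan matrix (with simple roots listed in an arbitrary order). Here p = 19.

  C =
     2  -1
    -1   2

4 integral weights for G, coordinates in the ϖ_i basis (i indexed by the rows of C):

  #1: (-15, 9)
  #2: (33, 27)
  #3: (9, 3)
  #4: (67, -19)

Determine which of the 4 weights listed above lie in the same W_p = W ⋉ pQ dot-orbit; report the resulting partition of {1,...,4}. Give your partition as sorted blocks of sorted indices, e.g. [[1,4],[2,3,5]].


Cartan matrix: type A_2 (|W|=6); un-permuting the 2 rows.

Each λ_j+ρ reduced to Ā_19; 2-tuples below use C's row order:

  λ_1+ρ ↦ (10, 4);  λ_2+ρ ↦ (10, 4);  λ_3+ρ ↦ (10, 4);  λ_4+ρ ↦ (7, 11)

These 4 weights hit 2 W_19-dot-orbits; sizes (3, 1):

[[1, 2, 3], [4]]


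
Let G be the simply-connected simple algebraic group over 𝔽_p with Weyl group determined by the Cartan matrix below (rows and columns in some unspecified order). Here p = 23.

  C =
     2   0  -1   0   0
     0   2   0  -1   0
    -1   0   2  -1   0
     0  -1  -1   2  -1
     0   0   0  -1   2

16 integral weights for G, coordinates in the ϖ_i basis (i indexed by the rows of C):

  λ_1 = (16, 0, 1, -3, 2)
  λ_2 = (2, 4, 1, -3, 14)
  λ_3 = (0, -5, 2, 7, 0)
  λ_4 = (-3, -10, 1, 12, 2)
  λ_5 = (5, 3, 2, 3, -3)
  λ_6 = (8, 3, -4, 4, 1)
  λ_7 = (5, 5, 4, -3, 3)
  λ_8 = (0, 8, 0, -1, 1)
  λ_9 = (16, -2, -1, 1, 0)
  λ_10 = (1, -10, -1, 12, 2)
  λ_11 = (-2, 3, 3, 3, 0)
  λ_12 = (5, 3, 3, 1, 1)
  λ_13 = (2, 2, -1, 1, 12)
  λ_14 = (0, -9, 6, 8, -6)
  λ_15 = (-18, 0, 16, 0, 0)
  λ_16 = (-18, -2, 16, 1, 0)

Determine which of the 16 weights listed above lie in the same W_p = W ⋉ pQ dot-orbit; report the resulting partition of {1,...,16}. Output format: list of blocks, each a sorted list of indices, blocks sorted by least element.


Cartan matrix: type D_5 (|W|=1920); un-permuting the 5 rows.

λ_j+ρ reflected into Ā_23 (⟨·,θ^∨⟩≤23); 5-tuples as given:

  1: (17, 1, 0, 1, 1);  2: (3, 3, 0, 2, 13);  3: (1, 4, 3, 4, 1);  4: (2, 9, 0, 4, 3);  5: (6, 4, 3, 2, 2);  6: (6, 4, 3, 2, 2);  7: (6, 4, 3, 2, 2);  8: (1, 9, 1, 0, 2);  9: (17, 1, 0, 1, 1);  10: (2, 9, 0, 4, 3);  11: (1, 4, 3, 4, 1);  12: (6, 4, 3, 2, 2);  13: (3, 3, 0, 2, 13);  14: (1, 4, 3, 4, 1);  15: (17, 1, 0, 1, 1);  16: (17, 1, 0, 1, 1)

Linkage partition of the 16 weights (6 classes, p=23):

[[1, 9, 15, 16], [2, 13], [3, 11, 14], [4, 10], [5, 6, 7, 12], [8]]


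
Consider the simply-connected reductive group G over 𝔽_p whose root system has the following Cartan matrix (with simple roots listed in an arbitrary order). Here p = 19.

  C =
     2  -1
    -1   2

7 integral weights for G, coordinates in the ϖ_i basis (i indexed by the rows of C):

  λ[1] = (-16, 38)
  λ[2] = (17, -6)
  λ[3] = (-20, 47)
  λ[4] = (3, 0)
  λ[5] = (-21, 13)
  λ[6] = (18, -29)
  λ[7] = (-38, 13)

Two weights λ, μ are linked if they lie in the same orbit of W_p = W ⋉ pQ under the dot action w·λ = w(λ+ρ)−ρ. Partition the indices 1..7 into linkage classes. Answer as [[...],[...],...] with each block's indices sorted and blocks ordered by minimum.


Dynkin diagram of C (from the 2 off-diagonal −1 entries): A_2.

W_19-reps of the 7 weights in Ā_19 (same 2-coord order as C):

  λ_1 → (4, 1);  λ_2 → (13, 5);  λ_3 → (0, 10);  λ_4 → (4, 1);  λ_5 → (13, 5);  λ_6 → (0, 10);  λ_7 → (4, 1)

Linkage partition of the 7 weights (3 classes, p=19):

[[1, 4, 7], [2, 5], [3, 6]]


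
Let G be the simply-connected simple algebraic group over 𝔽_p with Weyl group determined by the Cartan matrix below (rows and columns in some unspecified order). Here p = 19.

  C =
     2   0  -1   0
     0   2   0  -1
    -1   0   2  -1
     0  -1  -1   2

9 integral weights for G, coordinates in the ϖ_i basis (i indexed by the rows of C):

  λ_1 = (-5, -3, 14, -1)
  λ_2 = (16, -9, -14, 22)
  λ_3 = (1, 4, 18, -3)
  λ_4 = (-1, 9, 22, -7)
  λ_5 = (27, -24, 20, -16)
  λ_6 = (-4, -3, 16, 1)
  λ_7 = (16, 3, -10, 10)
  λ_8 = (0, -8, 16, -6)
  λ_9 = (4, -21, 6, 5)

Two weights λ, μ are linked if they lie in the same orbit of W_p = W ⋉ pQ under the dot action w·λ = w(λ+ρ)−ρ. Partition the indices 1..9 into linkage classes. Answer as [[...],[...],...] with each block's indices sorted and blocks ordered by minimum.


Dynkin diagram of C (from the 6 off-diagonal −1 entries): A_4.

Ā_19 reps of the 9 weights (A_4, coords as presented):

  λ_1 → (4, 0, 9, 2)
  λ_2 → (4, 0, 9, 2)
  λ_3 → (3, 2, 14, 0)
  λ_4 → (4, 0, 9, 2)
  λ_5 → (4, 0, 9, 2)
  λ_6 → (3, 2, 14, 0)
  λ_7 → (4, 0, 9, 2)
  λ_8 → (1, 5, 5, 7)
  λ_9 → (1, 5, 5, 7)

3 distinct reps among the 9 weights ⇒ 3 W_19-linkage classes:

[[1, 2, 4, 5, 7], [3, 6], [8, 9]]


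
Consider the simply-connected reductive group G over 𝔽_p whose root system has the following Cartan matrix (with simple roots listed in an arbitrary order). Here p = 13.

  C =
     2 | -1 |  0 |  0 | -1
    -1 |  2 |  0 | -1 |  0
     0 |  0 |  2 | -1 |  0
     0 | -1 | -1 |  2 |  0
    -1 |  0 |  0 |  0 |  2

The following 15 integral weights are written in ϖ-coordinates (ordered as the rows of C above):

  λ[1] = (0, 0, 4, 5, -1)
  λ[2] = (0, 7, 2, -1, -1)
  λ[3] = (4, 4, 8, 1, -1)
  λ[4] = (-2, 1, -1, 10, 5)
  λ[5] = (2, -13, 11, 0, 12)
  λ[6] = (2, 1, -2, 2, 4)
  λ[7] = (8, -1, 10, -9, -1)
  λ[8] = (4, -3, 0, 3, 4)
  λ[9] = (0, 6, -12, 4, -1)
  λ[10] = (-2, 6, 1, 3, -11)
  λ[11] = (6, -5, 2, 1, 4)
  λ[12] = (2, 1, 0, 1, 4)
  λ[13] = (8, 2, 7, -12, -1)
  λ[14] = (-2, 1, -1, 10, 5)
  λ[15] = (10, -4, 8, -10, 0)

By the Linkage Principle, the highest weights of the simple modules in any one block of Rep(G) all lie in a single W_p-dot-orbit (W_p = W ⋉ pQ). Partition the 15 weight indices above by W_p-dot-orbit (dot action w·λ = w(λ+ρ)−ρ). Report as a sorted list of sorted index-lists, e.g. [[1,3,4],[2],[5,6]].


A_5 Cartan matrix, 5 simple roots permuted; ρ=(1,1,1,1,1).

Alcove-folded reps (p=13, 15 weights, presented ϖ-order):

    1: (1, 1, 5, 6, 0)
    2: (1, 8, 3, 0, 0)
    3: (3, 2, 1, 2, 5)
    4: (1, 1, 5, 6, 0)
    5: (1, 8, 3, 0, 0)
    6: (3, 2, 1, 2, 5)
    7: (1, 8, 3, 0, 0)
    8: (3, 2, 1, 2, 5)
    9: (1, 1, 5, 6, 0)
    10: (6, 4, 2, 0, 1)
    11: (3, 2, 1, 2, 5)
    12: (3, 2, 1, 2, 5)
    13: (1, 8, 3, 0, 0)
    14: (1, 1, 5, 6, 0)
    15: (1, 8, 3, 0, 0)

Grouping the 15 weights by Ā_13-representative: 4 linkage classes.

[[1, 4, 9, 14], [2, 5, 7, 13, 15], [3, 6, 8, 11, 12], [10]]


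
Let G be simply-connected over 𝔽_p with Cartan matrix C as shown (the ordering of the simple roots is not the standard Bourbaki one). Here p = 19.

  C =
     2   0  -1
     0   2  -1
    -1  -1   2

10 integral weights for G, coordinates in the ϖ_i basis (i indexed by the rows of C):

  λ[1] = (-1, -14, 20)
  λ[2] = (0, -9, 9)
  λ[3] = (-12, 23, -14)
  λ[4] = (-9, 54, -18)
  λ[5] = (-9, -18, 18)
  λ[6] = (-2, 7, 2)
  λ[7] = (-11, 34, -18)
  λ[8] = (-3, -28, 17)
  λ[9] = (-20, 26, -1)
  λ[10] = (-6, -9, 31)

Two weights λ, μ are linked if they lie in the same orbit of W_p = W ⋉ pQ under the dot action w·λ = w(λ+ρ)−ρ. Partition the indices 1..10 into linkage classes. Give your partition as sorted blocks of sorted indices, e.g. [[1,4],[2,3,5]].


A_3 Cartan matrix, 3 simple roots permuted; ρ=(1,1,1).

Folding the 10 weights λ_j+ρ into Ā_19 (reps in the given 3-coord order):

  [1] (2, 11, 6)
  [2] (1, 8, 2)
  [3] (8, 5, 6)
  [4] (2, 11, 6)
  [5] (2, 11, 6)
  [6] (1, 8, 2)
  [7] (1, 8, 2)
  [8] (1, 8, 2)
  [9] (8, 0, 11)
  [10] (8, 5, 6)

Partition of {1..10} into 4 W_19-dot-orbits:

[[1, 4, 5], [2, 6, 7, 8], [3, 10], [9]]


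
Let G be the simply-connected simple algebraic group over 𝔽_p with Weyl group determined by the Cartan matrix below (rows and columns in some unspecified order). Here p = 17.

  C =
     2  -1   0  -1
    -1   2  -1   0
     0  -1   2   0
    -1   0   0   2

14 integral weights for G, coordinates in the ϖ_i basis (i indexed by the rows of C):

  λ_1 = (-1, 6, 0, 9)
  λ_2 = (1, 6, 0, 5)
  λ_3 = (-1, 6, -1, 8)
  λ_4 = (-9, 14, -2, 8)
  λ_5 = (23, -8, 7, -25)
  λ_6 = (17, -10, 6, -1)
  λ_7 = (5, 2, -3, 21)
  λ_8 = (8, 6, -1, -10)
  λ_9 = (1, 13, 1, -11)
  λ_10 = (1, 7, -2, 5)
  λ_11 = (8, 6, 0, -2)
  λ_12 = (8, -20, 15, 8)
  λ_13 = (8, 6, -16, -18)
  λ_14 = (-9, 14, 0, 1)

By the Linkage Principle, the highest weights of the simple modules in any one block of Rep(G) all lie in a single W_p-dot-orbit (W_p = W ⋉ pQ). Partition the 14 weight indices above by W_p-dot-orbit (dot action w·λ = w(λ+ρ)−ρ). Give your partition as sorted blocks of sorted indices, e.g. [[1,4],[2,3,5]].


Type A_4, rank 4, |W|=120; reorder rows/cols to standard.

Ā_17 reps of the 14 weights (A_4, coords as presented):

  1: (0, 7, 0, 9)
  2: (2, 7, 1, 6)
  3: (0, 7, 0, 9)
  4: (8, 6, 1, 1)
  5: (0, 7, 0, 9)
  6: (8, 7, 1, 1)
  7: (5, 6, 1, 3)
  8: (0, 7, 0, 9)
  9: (8, 6, 1, 1)
  10: (2, 7, 1, 6)
  11: (8, 7, 1, 1)
  12: (8, 6, 1, 1)
  13: (8, 7, 1, 1)
  14: (2, 7, 1, 6)

The 14 indices split into 5 linkage classes (same alcove rep ⇔ same W_17-dot-orbit):

[[1, 3, 5, 8], [2, 10, 14], [4, 9, 12], [6, 11, 13], [7]]


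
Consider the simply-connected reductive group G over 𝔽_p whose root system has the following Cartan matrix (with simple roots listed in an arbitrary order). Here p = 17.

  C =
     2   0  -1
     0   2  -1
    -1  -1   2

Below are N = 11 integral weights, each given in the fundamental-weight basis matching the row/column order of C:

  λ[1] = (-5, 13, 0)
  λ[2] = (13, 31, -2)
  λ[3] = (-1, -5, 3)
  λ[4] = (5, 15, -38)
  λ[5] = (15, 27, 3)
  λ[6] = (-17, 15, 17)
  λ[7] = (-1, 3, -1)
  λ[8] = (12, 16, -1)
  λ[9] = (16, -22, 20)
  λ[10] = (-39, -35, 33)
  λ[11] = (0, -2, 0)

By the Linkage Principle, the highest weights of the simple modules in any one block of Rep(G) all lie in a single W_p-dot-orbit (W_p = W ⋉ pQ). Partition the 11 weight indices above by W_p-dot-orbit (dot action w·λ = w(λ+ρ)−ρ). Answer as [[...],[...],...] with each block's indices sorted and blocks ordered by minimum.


Root system A_3: the 3×3 matrix C matches after relabeling.

Folding the 11 weights λ_j+ρ into Ā_17 (reps in the given 3-coord order):

  [1] (1, 11, 3) · [2] (1, 11, 3) · [3] (0, 4, 0) · [4] (1, 11, 3) · [5] (1, 11, 3) · [6] (1, 1, 0) · [7] (0, 4, 0) · [8] (0, 4, 0) · [9] (0, 4, 0) · [10] (0, 4, 0) · [11] (1, 1, 0)

Grouping the 11 weights by Ā_17-representative: 3 linkage classes.

[[1, 2, 4, 5], [3, 7, 8, 9, 10], [6, 11]]


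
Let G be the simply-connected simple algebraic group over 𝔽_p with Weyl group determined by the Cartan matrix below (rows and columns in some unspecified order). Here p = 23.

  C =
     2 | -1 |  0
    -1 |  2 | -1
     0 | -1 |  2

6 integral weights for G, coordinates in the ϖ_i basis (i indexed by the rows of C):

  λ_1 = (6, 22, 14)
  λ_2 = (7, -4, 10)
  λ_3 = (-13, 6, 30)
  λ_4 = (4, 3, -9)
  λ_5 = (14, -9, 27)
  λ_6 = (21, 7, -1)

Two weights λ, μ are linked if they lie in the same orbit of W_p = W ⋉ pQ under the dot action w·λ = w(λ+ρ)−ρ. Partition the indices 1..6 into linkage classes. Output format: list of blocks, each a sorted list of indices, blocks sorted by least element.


Type A_3, rank 3, |W|=24; reorder rows/cols to standard.

λ_j+ρ reflected into Ā_23 (⟨·,θ^∨⟩≤23); 3-tuples as given:

    λ_1+ρ ↦ (15, 1, 7)
    λ_2+ρ ↦ (5, 3, 8)
    λ_3+ρ ↦ (5, 3, 8)
    λ_4+ρ ↦ (1, 4, 4)
    λ_5+ρ ↦ (5, 3, 8)
    λ_6+ρ ↦ (15, 1, 7)

Linkage partition of the 6 weights (3 classes, p=23):

[[1, 6], [2, 3, 5], [4]]


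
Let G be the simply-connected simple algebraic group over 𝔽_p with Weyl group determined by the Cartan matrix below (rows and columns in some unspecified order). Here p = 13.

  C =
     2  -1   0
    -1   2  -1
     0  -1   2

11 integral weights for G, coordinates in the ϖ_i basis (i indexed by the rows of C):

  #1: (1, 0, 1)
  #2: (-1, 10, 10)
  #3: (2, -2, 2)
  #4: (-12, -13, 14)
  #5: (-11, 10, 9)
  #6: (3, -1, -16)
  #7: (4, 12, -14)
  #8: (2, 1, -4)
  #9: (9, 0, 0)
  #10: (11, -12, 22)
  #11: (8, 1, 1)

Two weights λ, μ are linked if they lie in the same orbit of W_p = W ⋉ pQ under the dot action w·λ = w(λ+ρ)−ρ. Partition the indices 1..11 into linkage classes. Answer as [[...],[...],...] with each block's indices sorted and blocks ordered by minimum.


Root system A_3: the 3×3 matrix C matches after relabeling.

λ_j+ρ reflected into Ā_13 (⟨·,θ^∨⟩≤13); 3-tuples as given:

  [1] (2, 1, 2) · [2] (9, 2, 2) · [3] (2, 1, 2) · [4] (2, 1, 2) · [5] (2, 1, 2) · [6] (9, 2, 2) · [7] (0, 0, 8) · [8] (2, 1, 2) · [9] (10, 1, 1) · [10] (10, 1, 1) · [11] (9, 2, 2)

4 distinct reps among the 11 weights ⇒ 4 W_13-linkage classes:

[[1, 3, 4, 5, 8], [2, 6, 11], [7], [9, 10]]


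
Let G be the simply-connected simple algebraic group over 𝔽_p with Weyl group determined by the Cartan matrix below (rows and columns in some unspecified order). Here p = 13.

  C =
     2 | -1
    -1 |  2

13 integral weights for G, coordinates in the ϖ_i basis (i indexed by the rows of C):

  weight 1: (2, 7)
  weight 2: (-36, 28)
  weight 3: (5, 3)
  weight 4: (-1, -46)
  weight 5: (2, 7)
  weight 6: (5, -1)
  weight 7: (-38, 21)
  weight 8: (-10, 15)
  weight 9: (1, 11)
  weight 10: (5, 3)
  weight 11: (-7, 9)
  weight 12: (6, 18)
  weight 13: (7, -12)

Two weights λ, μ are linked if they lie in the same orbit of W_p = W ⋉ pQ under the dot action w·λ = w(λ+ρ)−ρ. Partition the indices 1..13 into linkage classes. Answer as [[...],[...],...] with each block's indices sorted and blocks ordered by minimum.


Type A_2, rank 2, |W|=6; reorder rows/cols to standard.

λ_j+ρ reflected into Ā_13 (⟨·,θ^∨⟩≤13); 2-tuples as given:

  λ_1 → (3, 8);  λ_2 → (6, 4);  λ_3 → (6, 4);  λ_4 → (6, 0);  λ_5 → (3, 8);  λ_6 → (6, 0);  λ_7 → (9, 2);  λ_8 → (6, 4);  λ_9 → (1, 11);  λ_10 → (6, 4);  λ_11 → (6, 4);  λ_12 → (6, 0);  λ_13 → (3, 8)

5 distinct reps among the 13 weights ⇒ 5 W_13-linkage classes:

[[1, 5, 13], [2, 3, 8, 10, 11], [4, 6, 12], [7], [9]]


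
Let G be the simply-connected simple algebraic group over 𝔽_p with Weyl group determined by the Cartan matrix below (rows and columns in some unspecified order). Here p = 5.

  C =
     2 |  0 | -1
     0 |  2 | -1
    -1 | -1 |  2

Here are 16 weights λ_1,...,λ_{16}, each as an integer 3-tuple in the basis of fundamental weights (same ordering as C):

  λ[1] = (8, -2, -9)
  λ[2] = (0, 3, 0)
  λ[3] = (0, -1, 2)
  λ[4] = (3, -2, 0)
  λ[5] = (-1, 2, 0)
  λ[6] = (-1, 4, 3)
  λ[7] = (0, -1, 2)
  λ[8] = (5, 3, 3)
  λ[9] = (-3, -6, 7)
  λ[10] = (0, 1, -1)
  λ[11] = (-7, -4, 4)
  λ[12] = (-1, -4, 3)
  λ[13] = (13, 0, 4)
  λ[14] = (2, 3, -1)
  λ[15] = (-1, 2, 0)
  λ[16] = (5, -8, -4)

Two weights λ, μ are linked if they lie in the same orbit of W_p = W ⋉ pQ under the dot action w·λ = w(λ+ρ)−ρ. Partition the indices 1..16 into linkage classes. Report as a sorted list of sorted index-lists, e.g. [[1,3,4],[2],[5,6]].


A_3 Cartan matrix, 3 simple roots permuted; ρ=(1,1,1).

Each λ_j+ρ reduced to Ā_5; 3-tuples below use C's row order:

  1: (1, 1, 3);  2: (0, 3, 1);  3: (1, 0, 3);  4: (4, 1, 0);  5: (0, 3, 1);  6: (4, 1, 0);  7: (1, 0, 3);  8: (1, 1, 3);  9: (1, 2, 0);  10: (1, 2, 0);  11: (1, 0, 3);  12: (0, 3, 1);  13: (4, 1, 0);  14: (1, 2, 0);  15: (0, 3, 1);  16: (1, 2, 0)

The 16 indices split into 5 linkage classes (same alcove rep ⇔ same W_5-dot-orbit):

[[1, 8], [2, 5, 12, 15], [3, 7, 11], [4, 6, 13], [9, 10, 14, 16]]


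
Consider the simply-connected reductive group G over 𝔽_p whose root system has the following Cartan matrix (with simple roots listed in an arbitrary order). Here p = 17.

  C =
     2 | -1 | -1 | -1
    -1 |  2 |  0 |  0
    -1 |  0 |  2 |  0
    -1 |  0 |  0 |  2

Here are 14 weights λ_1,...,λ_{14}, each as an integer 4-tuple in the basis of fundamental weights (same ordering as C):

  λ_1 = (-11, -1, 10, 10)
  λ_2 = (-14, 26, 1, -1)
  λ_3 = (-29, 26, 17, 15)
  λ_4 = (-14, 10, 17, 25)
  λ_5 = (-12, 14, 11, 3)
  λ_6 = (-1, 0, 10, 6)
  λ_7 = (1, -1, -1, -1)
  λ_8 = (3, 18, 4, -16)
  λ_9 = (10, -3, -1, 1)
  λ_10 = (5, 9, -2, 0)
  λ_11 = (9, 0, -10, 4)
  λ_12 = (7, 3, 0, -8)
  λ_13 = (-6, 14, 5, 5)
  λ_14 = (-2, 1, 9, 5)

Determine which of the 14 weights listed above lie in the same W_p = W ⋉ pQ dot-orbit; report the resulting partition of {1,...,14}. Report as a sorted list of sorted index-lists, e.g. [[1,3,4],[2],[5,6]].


D_4 Cartan matrix, 4 simple roots permuted; ρ=(1,1,1,1).

Folding the 14 weights λ_j+ρ into Ā_17 (reps in the given 4-coord order):

  [1] (0, 10, 1, 1);  [2] (1, 3, 0, 2);  [3] (0, 10, 1, 1);  [4] (1, 4, 1, 7);  [5] (1, 4, 1, 7);  [6] (1, 1, 9, 5);  [7] (2, 0, 0, 0);  [8] (4, 2, 0, 2);  [9] (4, 2, 0, 2);  [10] (0, 10, 1, 1);  [11] (1, 1, 9, 5);  [12] (1, 4, 1, 7);  [13] (0, 10, 1, 1);  [14] (1, 1, 9, 5)

Linkage partition of the 14 weights (6 classes, p=17):

[[1, 3, 10, 13], [2], [4, 5, 12], [6, 11, 14], [7], [8, 9]]
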